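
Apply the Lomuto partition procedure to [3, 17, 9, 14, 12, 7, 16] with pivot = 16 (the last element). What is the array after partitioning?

Lomuto partition with pivot = 16:

Initial array: [3, 17, 9, 14, 12, 7, 16]

arr[0]=3 <= 16: swap with position 0, array becomes [3, 17, 9, 14, 12, 7, 16]
arr[1]=17 > 16: no swap
arr[2]=9 <= 16: swap with position 1, array becomes [3, 9, 17, 14, 12, 7, 16]
arr[3]=14 <= 16: swap with position 2, array becomes [3, 9, 14, 17, 12, 7, 16]
arr[4]=12 <= 16: swap with position 3, array becomes [3, 9, 14, 12, 17, 7, 16]
arr[5]=7 <= 16: swap with position 4, array becomes [3, 9, 14, 12, 7, 17, 16]

Place pivot at position 5: [3, 9, 14, 12, 7, 16, 17]
Pivot position: 5

After partitioning with pivot 16, the array becomes [3, 9, 14, 12, 7, 16, 17]. The pivot is placed at index 5. All elements to the left of the pivot are <= 16, and all elements to the right are > 16.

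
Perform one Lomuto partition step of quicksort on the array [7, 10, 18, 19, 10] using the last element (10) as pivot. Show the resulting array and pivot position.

Lomuto partition with pivot = 10:

Initial array: [7, 10, 18, 19, 10]

arr[0]=7 <= 10: swap with position 0, array becomes [7, 10, 18, 19, 10]
arr[1]=10 <= 10: swap with position 1, array becomes [7, 10, 18, 19, 10]
arr[2]=18 > 10: no swap
arr[3]=19 > 10: no swap

Place pivot at position 2: [7, 10, 10, 19, 18]
Pivot position: 2

After partitioning with pivot 10, the array becomes [7, 10, 10, 19, 18]. The pivot is placed at index 2. All elements to the left of the pivot are <= 10, and all elements to the right are > 10.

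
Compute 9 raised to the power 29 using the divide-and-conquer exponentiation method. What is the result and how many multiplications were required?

Computing 9^29 by squaring (build up from 9^1; each line after the first costs one multiplication):

9^1 = 9
9^2 = (9^1)^2 = 9^2 = 81
9^3 = 9 * 9^2 = 9 * 81 = 729
9^6 = (9^3)^2 = 729^2 = 531441
9^7 = 9 * 9^6 = 9 * 531441 = 4782969
9^14 = (9^7)^2 = 4782969^2 = 22876792454961
9^28 = (9^14)^2 = 22876792454961^2 = 523347633027360537213511521
9^29 = 9 * 9^28 = 9 * 523347633027360537213511521 = 4710128697246244834921603689

Result: 4710128697246244834921603689
Multiplications needed: 7 (7 lines after 9^1)

9^29 = 4710128697246244834921603689. Using exponentiation by squaring, this requires 7 multiplications. The key idea: if the exponent is even, square the half-power; if odd, multiply by the base once.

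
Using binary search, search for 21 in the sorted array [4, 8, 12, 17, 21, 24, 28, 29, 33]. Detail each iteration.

Binary search for 21 in [4, 8, 12, 17, 21, 24, 28, 29, 33]:

lo=0, hi=8, mid=4, arr[mid]=21 -> Found target at index 4!

Binary search finds 21 at index 4 after 1 comparisons. The search repeatedly halves the search space by comparing with the middle element.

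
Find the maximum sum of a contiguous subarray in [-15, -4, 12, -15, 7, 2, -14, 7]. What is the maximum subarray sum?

Using Kadane's algorithm on [-15, -4, 12, -15, 7, 2, -14, 7]:

Scanning through the array:
Position 1 (value -4): max_ending_here = -4, max_so_far = -4
Position 2 (value 12): max_ending_here = 12, max_so_far = 12
Position 3 (value -15): max_ending_here = -3, max_so_far = 12
Position 4 (value 7): max_ending_here = 7, max_so_far = 12
Position 5 (value 2): max_ending_here = 9, max_so_far = 12
Position 6 (value -14): max_ending_here = -5, max_so_far = 12
Position 7 (value 7): max_ending_here = 7, max_so_far = 12

Maximum subarray: [12]
Maximum sum: 12

The maximum subarray is [12] with sum 12. This subarray runs from index 2 to index 2.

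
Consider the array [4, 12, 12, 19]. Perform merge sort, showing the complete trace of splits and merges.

Merge sort trace:

Split: [4, 12, 12, 19] -> [4, 12] and [12, 19]
  Split: [4, 12] -> [4] and [12]
  Merge: [4] + [12] -> [4, 12]
  Split: [12, 19] -> [12] and [19]
  Merge: [12] + [19] -> [12, 19]
Merge: [4, 12] + [12, 19] -> [4, 12, 12, 19]

Final sorted array: [4, 12, 12, 19]

The merge sort proceeds by recursively splitting the array and merging sorted halves.
After all merges, the sorted array is [4, 12, 12, 19].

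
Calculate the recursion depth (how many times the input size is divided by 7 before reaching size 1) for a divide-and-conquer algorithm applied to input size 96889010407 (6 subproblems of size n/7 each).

For divide and conquer with division factor 7:

Problem sizes at each level:
Level 0: 96889010407
Level 1: 13841287201
Level 2: 1977326743
Level 3: 282475249
Level 4: 40353607
Level 5: 5764801
Level 6: 823543
Level 7: 117649
Level 8: 16807
Level 9: 2401
Level 10: 343
Level 11: 49
Level 12: 7
Level 13: 1

The root is level 0 and the size-1 base case is level 13 (the tree spans levels 0 through 13, i.e. 14 levels counting the root), so the depth is the number of divisions: log_7(96889010407) = 13

The recursion tree depth is log_7(96889010407) = 13. At each level, the problem size is divided by 7, so it takes 13 divisions to reduce to a base case of size 1. The algorithm makes 6 recursive calls at each level.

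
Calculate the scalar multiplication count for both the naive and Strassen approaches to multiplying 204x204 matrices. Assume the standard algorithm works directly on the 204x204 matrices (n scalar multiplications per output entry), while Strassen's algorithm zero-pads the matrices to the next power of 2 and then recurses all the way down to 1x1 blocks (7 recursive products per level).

Matrix multiplication for 204x204 matrices:

Strassen's algorithm requires power-of-2 dimensions. Pad 204x204 to 256x256 (next power of 2).

Standard algorithm: 204^3 = 8489664 multiplications
Strassen's algorithm: 7^(log2(256)) = 7^8 = 5764801 multiplications
Savings: 8489664 - 5764801 = 2724863 multiplications

Standard: 8489664 multiplications (204^3). Strassen: 5764801 multiplications (7^8, after padding to 256x256). Strassen reduces 8 recursive multiplications to 7 at each level.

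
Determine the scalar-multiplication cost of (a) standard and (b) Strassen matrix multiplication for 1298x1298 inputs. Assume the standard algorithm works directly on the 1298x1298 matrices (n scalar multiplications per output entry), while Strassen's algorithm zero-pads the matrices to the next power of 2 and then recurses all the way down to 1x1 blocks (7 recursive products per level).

Matrix multiplication for 1298x1298 matrices:

Strassen's algorithm requires power-of-2 dimensions. Pad 1298x1298 to 2048x2048 (next power of 2).

Standard algorithm: 1298^3 = 2186875592 multiplications
Strassen's algorithm: 7^(log2(2048)) = 7^11 = 1977326743 multiplications
Savings: 2186875592 - 1977326743 = 209548849 multiplications

Standard: 2186875592 multiplications (1298^3). Strassen: 1977326743 multiplications (7^11, after padding to 2048x2048). Strassen reduces 8 recursive multiplications to 7 at each level.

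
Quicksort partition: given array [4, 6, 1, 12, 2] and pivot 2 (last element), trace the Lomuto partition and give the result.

Lomuto partition with pivot = 2:

Initial array: [4, 6, 1, 12, 2]

arr[0]=4 > 2: no swap
arr[1]=6 > 2: no swap
arr[2]=1 <= 2: swap with position 0, array becomes [1, 6, 4, 12, 2]
arr[3]=12 > 2: no swap

Place pivot at position 1: [1, 2, 4, 12, 6]
Pivot position: 1

After partitioning with pivot 2, the array becomes [1, 2, 4, 12, 6]. The pivot is placed at index 1. All elements to the left of the pivot are <= 2, and all elements to the right are > 2.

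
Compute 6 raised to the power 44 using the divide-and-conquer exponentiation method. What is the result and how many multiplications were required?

Computing 6^44 by squaring (build up from 6^1; each line after the first costs one multiplication):

6^1 = 6
6^2 = (6^1)^2 = 6^2 = 36
6^4 = (6^2)^2 = 36^2 = 1296
6^5 = 6 * 6^4 = 6 * 1296 = 7776
6^10 = (6^5)^2 = 7776^2 = 60466176
6^11 = 6 * 6^10 = 6 * 60466176 = 362797056
6^22 = (6^11)^2 = 362797056^2 = 131621703842267136
6^44 = (6^22)^2 = 131621703842267136^2 = 17324272922341479351919144385642496

Result: 17324272922341479351919144385642496
Multiplications needed: 7 (7 lines after 6^1)

6^44 = 17324272922341479351919144385642496. Using exponentiation by squaring, this requires 7 multiplications. The key idea: if the exponent is even, square the half-power; if odd, multiply by the base once.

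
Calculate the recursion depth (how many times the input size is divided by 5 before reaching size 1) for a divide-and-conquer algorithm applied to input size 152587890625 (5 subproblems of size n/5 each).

For divide and conquer with division factor 5:

Problem sizes at each level:
Level 0: 152587890625
Level 1: 30517578125
Level 2: 6103515625
Level 3: 1220703125
Level 4: 244140625
Level 5: 48828125
Level 6: 9765625
Level 7: 1953125
Level 8: 390625
Level 9: 78125
Level 10: 15625
Level 11: 3125
Level 12: 625
Level 13: 125
Level 14: 25
Level 15: 5
Level 16: 1

The root is level 0 and the size-1 base case is level 16 (the tree spans levels 0 through 16, i.e. 17 levels counting the root), so the depth is the number of divisions: log_5(152587890625) = 16

The recursion tree depth is log_5(152587890625) = 16. At each level, the problem size is divided by 5, so it takes 16 divisions to reduce to a base case of size 1. The algorithm makes 5 recursive calls at each level.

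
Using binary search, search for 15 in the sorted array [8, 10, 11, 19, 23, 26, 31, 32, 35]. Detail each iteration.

Binary search for 15 in [8, 10, 11, 19, 23, 26, 31, 32, 35]:

lo=0, hi=8, mid=4, arr[mid]=23 -> 23 > 15, search left half
lo=0, hi=3, mid=1, arr[mid]=10 -> 10 < 15, search right half
lo=2, hi=3, mid=2, arr[mid]=11 -> 11 < 15, search right half
lo=3, hi=3, mid=3, arr[mid]=19 -> 19 > 15, search left half
lo=3 > hi=2, target 15 not found

Binary search determines that 15 is not in the array after 4 comparisons. The search space was exhausted without finding the target.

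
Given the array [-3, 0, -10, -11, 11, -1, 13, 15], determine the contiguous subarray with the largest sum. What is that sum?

Using Kadane's algorithm on [-3, 0, -10, -11, 11, -1, 13, 15]:

Scanning through the array:
Position 1 (value 0): max_ending_here = 0, max_so_far = 0
Position 2 (value -10): max_ending_here = -10, max_so_far = 0
Position 3 (value -11): max_ending_here = -11, max_so_far = 0
Position 4 (value 11): max_ending_here = 11, max_so_far = 11
Position 5 (value -1): max_ending_here = 10, max_so_far = 11
Position 6 (value 13): max_ending_here = 23, max_so_far = 23
Position 7 (value 15): max_ending_here = 38, max_so_far = 38

Maximum subarray: [11, -1, 13, 15]
Maximum sum: 38

The maximum subarray is [11, -1, 13, 15] with sum 38. This subarray runs from index 4 to index 7.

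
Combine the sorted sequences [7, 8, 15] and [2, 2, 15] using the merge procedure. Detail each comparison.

Merging process:

Compare 7 vs 2: take 2 from right. Merged: [2]
Compare 7 vs 2: take 2 from right. Merged: [2, 2]
Compare 7 vs 15: take 7 from left. Merged: [2, 2, 7]
Compare 8 vs 15: take 8 from left. Merged: [2, 2, 7, 8]
Compare 15 vs 15: take 15 from left. Merged: [2, 2, 7, 8, 15]
Append remaining from right: [15]. Merged: [2, 2, 7, 8, 15, 15]

Final merged array: [2, 2, 7, 8, 15, 15]
Total comparisons: 5

The merged array is [2, 2, 7, 8, 15, 15], requiring 5 comparisons. The merge step runs in O(n) time where n is the total number of elements.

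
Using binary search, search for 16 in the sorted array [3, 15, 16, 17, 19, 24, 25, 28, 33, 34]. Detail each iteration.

Binary search for 16 in [3, 15, 16, 17, 19, 24, 25, 28, 33, 34]:

lo=0, hi=9, mid=4, arr[mid]=19 -> 19 > 16, search left half
lo=0, hi=3, mid=1, arr[mid]=15 -> 15 < 16, search right half
lo=2, hi=3, mid=2, arr[mid]=16 -> Found target at index 2!

Binary search finds 16 at index 2 after 3 comparisons. The search repeatedly halves the search space by comparing with the middle element.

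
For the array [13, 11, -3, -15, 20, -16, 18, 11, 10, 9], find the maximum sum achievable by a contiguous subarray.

Using Kadane's algorithm on [13, 11, -3, -15, 20, -16, 18, 11, 10, 9]:

Scanning through the array:
Position 1 (value 11): max_ending_here = 24, max_so_far = 24
Position 2 (value -3): max_ending_here = 21, max_so_far = 24
Position 3 (value -15): max_ending_here = 6, max_so_far = 24
Position 4 (value 20): max_ending_here = 26, max_so_far = 26
Position 5 (value -16): max_ending_here = 10, max_so_far = 26
Position 6 (value 18): max_ending_here = 28, max_so_far = 28
Position 7 (value 11): max_ending_here = 39, max_so_far = 39
Position 8 (value 10): max_ending_here = 49, max_so_far = 49
Position 9 (value 9): max_ending_here = 58, max_so_far = 58

Maximum subarray: [13, 11, -3, -15, 20, -16, 18, 11, 10, 9]
Maximum sum: 58

The maximum subarray is [13, 11, -3, -15, 20, -16, 18, 11, 10, 9] with sum 58. This subarray runs from index 0 to index 9.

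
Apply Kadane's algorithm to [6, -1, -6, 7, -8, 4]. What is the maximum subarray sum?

Using Kadane's algorithm on [6, -1, -6, 7, -8, 4]:

Scanning through the array:
Position 1 (value -1): max_ending_here = 5, max_so_far = 6
Position 2 (value -6): max_ending_here = -1, max_so_far = 6
Position 3 (value 7): max_ending_here = 7, max_so_far = 7
Position 4 (value -8): max_ending_here = -1, max_so_far = 7
Position 5 (value 4): max_ending_here = 4, max_so_far = 7

Maximum subarray: [7]
Maximum sum: 7

The maximum subarray is [7] with sum 7. This subarray runs from index 3 to index 3.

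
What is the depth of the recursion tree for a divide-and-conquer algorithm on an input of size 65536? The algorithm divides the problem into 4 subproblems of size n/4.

For divide and conquer with division factor 4:

Problem sizes at each level:
Level 0: 65536
Level 1: 16384
Level 2: 4096
Level 3: 1024
Level 4: 256
Level 5: 64
Level 6: 16
Level 7: 4
Level 8: 1

The root is level 0 and the size-1 base case is level 8 (the tree spans levels 0 through 8, i.e. 9 levels counting the root), so the depth is the number of divisions: log_4(65536) = 8

The recursion tree depth is log_4(65536) = 8. At each level, the problem size is divided by 4, so it takes 8 divisions to reduce to a base case of size 1. The algorithm makes 4 recursive calls at each level.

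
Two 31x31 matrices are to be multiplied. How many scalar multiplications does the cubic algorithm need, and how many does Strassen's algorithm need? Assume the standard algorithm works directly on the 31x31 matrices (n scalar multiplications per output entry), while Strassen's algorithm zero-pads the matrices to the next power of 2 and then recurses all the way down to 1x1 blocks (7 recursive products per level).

Matrix multiplication for 31x31 matrices:

Strassen's algorithm requires power-of-2 dimensions. Pad 31x31 to 32x32 (next power of 2).

Standard algorithm: 31^3 = 29791 multiplications
Strassen's algorithm: 7^(log2(32)) = 7^5 = 16807 multiplications
Savings: 29791 - 16807 = 12984 multiplications

Standard: 29791 multiplications (31^3). Strassen: 16807 multiplications (7^5, after padding to 32x32). Strassen reduces 8 recursive multiplications to 7 at each level.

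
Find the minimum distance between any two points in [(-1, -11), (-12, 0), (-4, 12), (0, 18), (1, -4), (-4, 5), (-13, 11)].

Computing all pairwise distances among 7 points:

d((-1, -11), (-12, 0)) = 15.5563
d((-1, -11), (-4, 12)) = 23.1948
d((-1, -11), (0, 18)) = 29.0172
d((-1, -11), (1, -4)) = 7.2801
d((-1, -11), (-4, 5)) = 16.2788
d((-1, -11), (-13, 11)) = 25.0599
d((-12, 0), (-4, 12)) = 14.4222
d((-12, 0), (0, 18)) = 21.6333
d((-12, 0), (1, -4)) = 13.6015
d((-12, 0), (-4, 5)) = 9.434
d((-12, 0), (-13, 11)) = 11.0454
d((-4, 12), (0, 18)) = 7.2111
d((-4, 12), (1, -4)) = 16.7631
d((-4, 12), (-4, 5)) = 7.0 <-- minimum
d((-4, 12), (-13, 11)) = 9.0554
d((0, 18), (1, -4)) = 22.0227
d((0, 18), (-4, 5)) = 13.6015
d((0, 18), (-13, 11)) = 14.7648
d((1, -4), (-4, 5)) = 10.2956
d((1, -4), (-13, 11)) = 20.5183
d((-4, 5), (-13, 11)) = 10.8167

Closest pair: (-4, 12) and (-4, 5) with distance 7.0

The closest pair is (-4, 12) and (-4, 5) with Euclidean distance 7.0. For 7 points, brute-force pairwise comparison is shown above. For large n, the divide-and-conquer algorithm (sort by x, recurse on halves, check the dividing strip) achieves O(n log n).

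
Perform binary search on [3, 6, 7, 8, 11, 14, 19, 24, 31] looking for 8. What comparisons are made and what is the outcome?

Binary search for 8 in [3, 6, 7, 8, 11, 14, 19, 24, 31]:

lo=0, hi=8, mid=4, arr[mid]=11 -> 11 > 8, search left half
lo=0, hi=3, mid=1, arr[mid]=6 -> 6 < 8, search right half
lo=2, hi=3, mid=2, arr[mid]=7 -> 7 < 8, search right half
lo=3, hi=3, mid=3, arr[mid]=8 -> Found target at index 3!

Binary search finds 8 at index 3 after 4 comparisons. The search repeatedly halves the search space by comparing with the middle element.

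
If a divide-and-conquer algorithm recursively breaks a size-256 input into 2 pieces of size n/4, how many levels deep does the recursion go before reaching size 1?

For divide and conquer with division factor 4:

Problem sizes at each level:
Level 0: 256
Level 1: 64
Level 2: 16
Level 3: 4
Level 4: 1

The root is level 0 and the size-1 base case is level 4 (the tree spans levels 0 through 4, i.e. 5 levels counting the root), so the depth is the number of divisions: log_4(256) = 4

The recursion tree depth is log_4(256) = 4. At each level, the problem size is divided by 4, so it takes 4 divisions to reduce to a base case of size 1. The algorithm makes 2 recursive calls at each level.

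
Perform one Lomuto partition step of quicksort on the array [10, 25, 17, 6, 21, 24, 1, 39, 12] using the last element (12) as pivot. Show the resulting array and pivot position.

Lomuto partition with pivot = 12:

Initial array: [10, 25, 17, 6, 21, 24, 1, 39, 12]

arr[0]=10 <= 12: swap with position 0, array becomes [10, 25, 17, 6, 21, 24, 1, 39, 12]
arr[1]=25 > 12: no swap
arr[2]=17 > 12: no swap
arr[3]=6 <= 12: swap with position 1, array becomes [10, 6, 17, 25, 21, 24, 1, 39, 12]
arr[4]=21 > 12: no swap
arr[5]=24 > 12: no swap
arr[6]=1 <= 12: swap with position 2, array becomes [10, 6, 1, 25, 21, 24, 17, 39, 12]
arr[7]=39 > 12: no swap

Place pivot at position 3: [10, 6, 1, 12, 21, 24, 17, 39, 25]
Pivot position: 3

After partitioning with pivot 12, the array becomes [10, 6, 1, 12, 21, 24, 17, 39, 25]. The pivot is placed at index 3. All elements to the left of the pivot are <= 12, and all elements to the right are > 12.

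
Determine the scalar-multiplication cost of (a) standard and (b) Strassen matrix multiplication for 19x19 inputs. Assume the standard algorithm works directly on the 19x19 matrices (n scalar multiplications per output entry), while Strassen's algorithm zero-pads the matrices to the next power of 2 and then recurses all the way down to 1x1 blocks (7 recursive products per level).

Matrix multiplication for 19x19 matrices:

Strassen's algorithm requires power-of-2 dimensions. Pad 19x19 to 32x32 (next power of 2).

Standard algorithm: 19^3 = 6859 multiplications
Strassen's algorithm: 7^(log2(32)) = 7^5 = 16807 multiplications
Difference: 6859 - 16807 = -9948 (Strassen uses MORE here due to padding overhead — for small or just-over-power-of-2 n, padding can outweigh the per-level savings)

Standard: 6859 multiplications (19^3). Strassen: 16807 multiplications (7^5, after padding to 32x32). Strassen reduces 8 recursive multiplications to 7 at each level.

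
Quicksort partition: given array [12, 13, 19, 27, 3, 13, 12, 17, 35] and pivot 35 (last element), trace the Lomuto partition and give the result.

Lomuto partition with pivot = 35:

Initial array: [12, 13, 19, 27, 3, 13, 12, 17, 35]

arr[0]=12 <= 35: swap with position 0, array becomes [12, 13, 19, 27, 3, 13, 12, 17, 35]
arr[1]=13 <= 35: swap with position 1, array becomes [12, 13, 19, 27, 3, 13, 12, 17, 35]
arr[2]=19 <= 35: swap with position 2, array becomes [12, 13, 19, 27, 3, 13, 12, 17, 35]
arr[3]=27 <= 35: swap with position 3, array becomes [12, 13, 19, 27, 3, 13, 12, 17, 35]
arr[4]=3 <= 35: swap with position 4, array becomes [12, 13, 19, 27, 3, 13, 12, 17, 35]
arr[5]=13 <= 35: swap with position 5, array becomes [12, 13, 19, 27, 3, 13, 12, 17, 35]
arr[6]=12 <= 35: swap with position 6, array becomes [12, 13, 19, 27, 3, 13, 12, 17, 35]
arr[7]=17 <= 35: swap with position 7, array becomes [12, 13, 19, 27, 3, 13, 12, 17, 35]

Place pivot at position 8: [12, 13, 19, 27, 3, 13, 12, 17, 35]
Pivot position: 8

After partitioning with pivot 35, the array becomes [12, 13, 19, 27, 3, 13, 12, 17, 35]. The pivot is placed at index 8. All elements to the left of the pivot are <= 35, and all elements to the right are > 35.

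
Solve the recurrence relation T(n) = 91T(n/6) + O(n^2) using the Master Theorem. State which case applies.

Master Theorem for T(n) = 91T(n/6) + O(n^2):

a = 91, b = 6, c = 2
log_b(a) = log_6(91) = 2.5176

Case 1: c = 2 < log_6(91) = 2.5176
T(n) = O(n^(log_6 91))

For T(n) = 91T(n/6) + O(n^2): log_6(91) = 2.5176. This is Case 1 of the Master Theorem (c < log_b(a), work dominated by leaves), giving O(n^(log_6 91)).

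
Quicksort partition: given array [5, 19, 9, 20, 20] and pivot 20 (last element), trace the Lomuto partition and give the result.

Lomuto partition with pivot = 20:

Initial array: [5, 19, 9, 20, 20]

arr[0]=5 <= 20: swap with position 0, array becomes [5, 19, 9, 20, 20]
arr[1]=19 <= 20: swap with position 1, array becomes [5, 19, 9, 20, 20]
arr[2]=9 <= 20: swap with position 2, array becomes [5, 19, 9, 20, 20]
arr[3]=20 <= 20: swap with position 3, array becomes [5, 19, 9, 20, 20]

Place pivot at position 4: [5, 19, 9, 20, 20]
Pivot position: 4

After partitioning with pivot 20, the array becomes [5, 19, 9, 20, 20]. The pivot is placed at index 4. All elements to the left of the pivot are <= 20, and all elements to the right are > 20.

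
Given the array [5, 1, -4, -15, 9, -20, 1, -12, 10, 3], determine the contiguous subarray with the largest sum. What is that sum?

Using Kadane's algorithm on [5, 1, -4, -15, 9, -20, 1, -12, 10, 3]:

Scanning through the array:
Position 1 (value 1): max_ending_here = 6, max_so_far = 6
Position 2 (value -4): max_ending_here = 2, max_so_far = 6
Position 3 (value -15): max_ending_here = -13, max_so_far = 6
Position 4 (value 9): max_ending_here = 9, max_so_far = 9
Position 5 (value -20): max_ending_here = -11, max_so_far = 9
Position 6 (value 1): max_ending_here = 1, max_so_far = 9
Position 7 (value -12): max_ending_here = -11, max_so_far = 9
Position 8 (value 10): max_ending_here = 10, max_so_far = 10
Position 9 (value 3): max_ending_here = 13, max_so_far = 13

Maximum subarray: [10, 3]
Maximum sum: 13

The maximum subarray is [10, 3] with sum 13. This subarray runs from index 8 to index 9.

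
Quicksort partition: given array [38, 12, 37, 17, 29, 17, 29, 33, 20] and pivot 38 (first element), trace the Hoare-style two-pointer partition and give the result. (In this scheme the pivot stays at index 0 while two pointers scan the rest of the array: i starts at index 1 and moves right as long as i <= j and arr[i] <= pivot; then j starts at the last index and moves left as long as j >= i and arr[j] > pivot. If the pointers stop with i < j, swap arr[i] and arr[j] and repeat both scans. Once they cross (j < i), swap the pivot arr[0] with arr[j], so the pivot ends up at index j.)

Hoare-style two-pointer partition with pivot = 38:

Initial array: [38, 12, 37, 17, 29, 17, 29, 33, 20]

Pointers start at i = 1, j = 8.
i ends at 9, j ends at 8: the pointers have crossed (j < i), so scanning stops.

Swap pivot arr[0] with arr[8] to place pivot at position 8: [20, 12, 37, 17, 29, 17, 29, 33, 38]
Pivot position: 8

After partitioning with pivot 38, the array becomes [20, 12, 37, 17, 29, 17, 29, 33, 38]. The pivot is placed at index 8. All elements to the left of the pivot are <= 38, and all elements to the right are > 38.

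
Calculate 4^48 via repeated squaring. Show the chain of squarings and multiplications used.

Computing 4^48 by squaring (build up from 4^1; each line after the first costs one multiplication):

4^1 = 4
4^2 = (4^1)^2 = 4^2 = 16
4^3 = 4 * 4^2 = 4 * 16 = 64
4^6 = (4^3)^2 = 64^2 = 4096
4^12 = (4^6)^2 = 4096^2 = 16777216
4^24 = (4^12)^2 = 16777216^2 = 281474976710656
4^48 = (4^24)^2 = 281474976710656^2 = 79228162514264337593543950336

Result: 79228162514264337593543950336
Multiplications needed: 6 (6 lines after 4^1)

4^48 = 79228162514264337593543950336. Using exponentiation by squaring, this requires 6 multiplications. The key idea: if the exponent is even, square the half-power; if odd, multiply by the base once.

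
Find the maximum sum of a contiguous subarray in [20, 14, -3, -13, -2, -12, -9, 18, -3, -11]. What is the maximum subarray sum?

Using Kadane's algorithm on [20, 14, -3, -13, -2, -12, -9, 18, -3, -11]:

Scanning through the array:
Position 1 (value 14): max_ending_here = 34, max_so_far = 34
Position 2 (value -3): max_ending_here = 31, max_so_far = 34
Position 3 (value -13): max_ending_here = 18, max_so_far = 34
Position 4 (value -2): max_ending_here = 16, max_so_far = 34
Position 5 (value -12): max_ending_here = 4, max_so_far = 34
Position 6 (value -9): max_ending_here = -5, max_so_far = 34
Position 7 (value 18): max_ending_here = 18, max_so_far = 34
Position 8 (value -3): max_ending_here = 15, max_so_far = 34
Position 9 (value -11): max_ending_here = 4, max_so_far = 34

Maximum subarray: [20, 14]
Maximum sum: 34

The maximum subarray is [20, 14] with sum 34. This subarray runs from index 0 to index 1.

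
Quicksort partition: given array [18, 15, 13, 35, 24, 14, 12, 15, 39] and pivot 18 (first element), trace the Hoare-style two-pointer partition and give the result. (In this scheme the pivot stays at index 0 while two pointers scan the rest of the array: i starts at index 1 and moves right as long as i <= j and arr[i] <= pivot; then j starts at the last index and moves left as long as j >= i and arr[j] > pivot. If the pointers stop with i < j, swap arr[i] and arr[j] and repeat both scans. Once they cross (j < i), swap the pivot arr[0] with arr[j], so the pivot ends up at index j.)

Hoare-style two-pointer partition with pivot = 18:

Initial array: [18, 15, 13, 35, 24, 14, 12, 15, 39]

Pointers start at i = 1, j = 8.
i stops at index 3 (arr[3]=35 > 18), j stops at index 7 (arr[7]=15 <= 18): swap arr[3] and arr[7], array becomes [18, 15, 13, 15, 24, 14, 12, 35, 39]
i stops at index 4 (arr[4]=24 > 18), j stops at index 6 (arr[6]=12 <= 18): swap arr[4] and arr[6], array becomes [18, 15, 13, 15, 12, 14, 24, 35, 39]
i ends at 6, j ends at 5: the pointers have crossed (j < i), so scanning stops.

Swap pivot arr[0] with arr[5] to place pivot at position 5: [14, 15, 13, 15, 12, 18, 24, 35, 39]
Pivot position: 5

After partitioning with pivot 18, the array becomes [14, 15, 13, 15, 12, 18, 24, 35, 39]. The pivot is placed at index 5. All elements to the left of the pivot are <= 18, and all elements to the right are > 18.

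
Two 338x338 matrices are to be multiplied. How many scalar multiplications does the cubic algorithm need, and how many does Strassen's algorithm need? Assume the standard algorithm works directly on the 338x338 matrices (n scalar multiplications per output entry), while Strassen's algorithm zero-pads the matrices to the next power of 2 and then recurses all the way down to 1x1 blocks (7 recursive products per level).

Matrix multiplication for 338x338 matrices:

Strassen's algorithm requires power-of-2 dimensions. Pad 338x338 to 512x512 (next power of 2).

Standard algorithm: 338^3 = 38614472 multiplications
Strassen's algorithm: 7^(log2(512)) = 7^9 = 40353607 multiplications
Difference: 38614472 - 40353607 = -1739135 (Strassen uses MORE here due to padding overhead — for small or just-over-power-of-2 n, padding can outweigh the per-level savings)

Standard: 38614472 multiplications (338^3). Strassen: 40353607 multiplications (7^9, after padding to 512x512). Strassen reduces 8 recursive multiplications to 7 at each level.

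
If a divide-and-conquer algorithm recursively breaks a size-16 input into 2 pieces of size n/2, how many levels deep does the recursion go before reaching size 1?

For divide and conquer with division factor 2:

Problem sizes at each level:
Level 0: 16
Level 1: 8
Level 2: 4
Level 3: 2
Level 4: 1

The root is level 0 and the size-1 base case is level 4 (the tree spans levels 0 through 4, i.e. 5 levels counting the root), so the depth is the number of divisions: log_2(16) = 4

The recursion tree depth is log_2(16) = 4. At each level, the problem size is divided by 2, so it takes 4 divisions to reduce to a base case of size 1. The algorithm makes 2 recursive calls at each level.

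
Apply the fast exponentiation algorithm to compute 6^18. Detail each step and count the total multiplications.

Computing 6^18 by squaring (build up from 6^1; each line after the first costs one multiplication):

6^1 = 6
6^2 = (6^1)^2 = 6^2 = 36
6^4 = (6^2)^2 = 36^2 = 1296
6^8 = (6^4)^2 = 1296^2 = 1679616
6^9 = 6 * 6^8 = 6 * 1679616 = 10077696
6^18 = (6^9)^2 = 10077696^2 = 101559956668416

Result: 101559956668416
Multiplications needed: 5 (5 lines after 6^1)

6^18 = 101559956668416. Using exponentiation by squaring, this requires 5 multiplications. The key idea: if the exponent is even, square the half-power; if odd, multiply by the base once.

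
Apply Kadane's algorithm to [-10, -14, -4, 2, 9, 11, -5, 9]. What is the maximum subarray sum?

Using Kadane's algorithm on [-10, -14, -4, 2, 9, 11, -5, 9]:

Scanning through the array:
Position 1 (value -14): max_ending_here = -14, max_so_far = -10
Position 2 (value -4): max_ending_here = -4, max_so_far = -4
Position 3 (value 2): max_ending_here = 2, max_so_far = 2
Position 4 (value 9): max_ending_here = 11, max_so_far = 11
Position 5 (value 11): max_ending_here = 22, max_so_far = 22
Position 6 (value -5): max_ending_here = 17, max_so_far = 22
Position 7 (value 9): max_ending_here = 26, max_so_far = 26

Maximum subarray: [2, 9, 11, -5, 9]
Maximum sum: 26

The maximum subarray is [2, 9, 11, -5, 9] with sum 26. This subarray runs from index 3 to index 7.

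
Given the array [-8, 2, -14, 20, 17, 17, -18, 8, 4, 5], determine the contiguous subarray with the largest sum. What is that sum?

Using Kadane's algorithm on [-8, 2, -14, 20, 17, 17, -18, 8, 4, 5]:

Scanning through the array:
Position 1 (value 2): max_ending_here = 2, max_so_far = 2
Position 2 (value -14): max_ending_here = -12, max_so_far = 2
Position 3 (value 20): max_ending_here = 20, max_so_far = 20
Position 4 (value 17): max_ending_here = 37, max_so_far = 37
Position 5 (value 17): max_ending_here = 54, max_so_far = 54
Position 6 (value -18): max_ending_here = 36, max_so_far = 54
Position 7 (value 8): max_ending_here = 44, max_so_far = 54
Position 8 (value 4): max_ending_here = 48, max_so_far = 54
Position 9 (value 5): max_ending_here = 53, max_so_far = 54

Maximum subarray: [20, 17, 17]
Maximum sum: 54

The maximum subarray is [20, 17, 17] with sum 54. This subarray runs from index 3 to index 5.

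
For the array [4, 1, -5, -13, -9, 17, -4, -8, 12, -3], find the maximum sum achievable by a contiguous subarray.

Using Kadane's algorithm on [4, 1, -5, -13, -9, 17, -4, -8, 12, -3]:

Scanning through the array:
Position 1 (value 1): max_ending_here = 5, max_so_far = 5
Position 2 (value -5): max_ending_here = 0, max_so_far = 5
Position 3 (value -13): max_ending_here = -13, max_so_far = 5
Position 4 (value -9): max_ending_here = -9, max_so_far = 5
Position 5 (value 17): max_ending_here = 17, max_so_far = 17
Position 6 (value -4): max_ending_here = 13, max_so_far = 17
Position 7 (value -8): max_ending_here = 5, max_so_far = 17
Position 8 (value 12): max_ending_here = 17, max_so_far = 17
Position 9 (value -3): max_ending_here = 14, max_so_far = 17

Maximum subarray: [17]
Maximum sum: 17

The maximum subarray is [17] with sum 17. This subarray runs from index 5 to index 5.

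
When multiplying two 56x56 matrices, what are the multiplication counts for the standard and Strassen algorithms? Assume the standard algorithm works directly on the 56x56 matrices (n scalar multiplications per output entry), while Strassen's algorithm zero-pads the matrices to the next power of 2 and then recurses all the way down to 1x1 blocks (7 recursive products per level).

Matrix multiplication for 56x56 matrices:

Strassen's algorithm requires power-of-2 dimensions. Pad 56x56 to 64x64 (next power of 2).

Standard algorithm: 56^3 = 175616 multiplications
Strassen's algorithm: 7^(log2(64)) = 7^6 = 117649 multiplications
Savings: 175616 - 117649 = 57967 multiplications

Standard: 175616 multiplications (56^3). Strassen: 117649 multiplications (7^6, after padding to 64x64). Strassen reduces 8 recursive multiplications to 7 at each level.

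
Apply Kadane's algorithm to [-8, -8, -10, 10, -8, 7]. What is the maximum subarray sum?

Using Kadane's algorithm on [-8, -8, -10, 10, -8, 7]:

Scanning through the array:
Position 1 (value -8): max_ending_here = -8, max_so_far = -8
Position 2 (value -10): max_ending_here = -10, max_so_far = -8
Position 3 (value 10): max_ending_here = 10, max_so_far = 10
Position 4 (value -8): max_ending_here = 2, max_so_far = 10
Position 5 (value 7): max_ending_here = 9, max_so_far = 10

Maximum subarray: [10]
Maximum sum: 10

The maximum subarray is [10] with sum 10. This subarray runs from index 3 to index 3.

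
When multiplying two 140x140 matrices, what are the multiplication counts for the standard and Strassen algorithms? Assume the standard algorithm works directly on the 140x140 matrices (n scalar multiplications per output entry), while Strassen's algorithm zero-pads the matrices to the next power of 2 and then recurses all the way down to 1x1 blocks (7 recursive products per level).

Matrix multiplication for 140x140 matrices:

Strassen's algorithm requires power-of-2 dimensions. Pad 140x140 to 256x256 (next power of 2).

Standard algorithm: 140^3 = 2744000 multiplications
Strassen's algorithm: 7^(log2(256)) = 7^8 = 5764801 multiplications
Difference: 2744000 - 5764801 = -3020801 (Strassen uses MORE here due to padding overhead — for small or just-over-power-of-2 n, padding can outweigh the per-level savings)

Standard: 2744000 multiplications (140^3). Strassen: 5764801 multiplications (7^8, after padding to 256x256). Strassen reduces 8 recursive multiplications to 7 at each level.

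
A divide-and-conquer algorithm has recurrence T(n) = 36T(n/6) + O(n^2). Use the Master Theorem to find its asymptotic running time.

Master Theorem for T(n) = 36T(n/6) + O(n^2):

a = 36, b = 6, c = 2
log_b(a) = log_6(36) = 2.0000

Case 2: c = 2 = log_6(36) = 2.0000
T(n) = O(n^2 log n) = O(n^2 log n)

For T(n) = 36T(n/6) + O(n^2): log_6(36) = 2.0000. This is Case 2 of the Master Theorem (c = log_b(a), equal work at all levels), giving O(n^2 log n).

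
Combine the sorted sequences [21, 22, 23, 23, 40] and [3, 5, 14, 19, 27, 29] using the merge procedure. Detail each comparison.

Merging process:

Compare 21 vs 3: take 3 from right. Merged: [3]
Compare 21 vs 5: take 5 from right. Merged: [3, 5]
Compare 21 vs 14: take 14 from right. Merged: [3, 5, 14]
Compare 21 vs 19: take 19 from right. Merged: [3, 5, 14, 19]
Compare 21 vs 27: take 21 from left. Merged: [3, 5, 14, 19, 21]
Compare 22 vs 27: take 22 from left. Merged: [3, 5, 14, 19, 21, 22]
Compare 23 vs 27: take 23 from left. Merged: [3, 5, 14, 19, 21, 22, 23]
Compare 23 vs 27: take 23 from left. Merged: [3, 5, 14, 19, 21, 22, 23, 23]
Compare 40 vs 27: take 27 from right. Merged: [3, 5, 14, 19, 21, 22, 23, 23, 27]
Compare 40 vs 29: take 29 from right. Merged: [3, 5, 14, 19, 21, 22, 23, 23, 27, 29]
Append remaining from left: [40]. Merged: [3, 5, 14, 19, 21, 22, 23, 23, 27, 29, 40]

Final merged array: [3, 5, 14, 19, 21, 22, 23, 23, 27, 29, 40]
Total comparisons: 10

The merged array is [3, 5, 14, 19, 21, 22, 23, 23, 27, 29, 40], requiring 10 comparisons. The merge step runs in O(n) time where n is the total number of elements.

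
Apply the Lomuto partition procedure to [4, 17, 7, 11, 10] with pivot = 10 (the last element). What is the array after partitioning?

Lomuto partition with pivot = 10:

Initial array: [4, 17, 7, 11, 10]

arr[0]=4 <= 10: swap with position 0, array becomes [4, 17, 7, 11, 10]
arr[1]=17 > 10: no swap
arr[2]=7 <= 10: swap with position 1, array becomes [4, 7, 17, 11, 10]
arr[3]=11 > 10: no swap

Place pivot at position 2: [4, 7, 10, 11, 17]
Pivot position: 2

After partitioning with pivot 10, the array becomes [4, 7, 10, 11, 17]. The pivot is placed at index 2. All elements to the left of the pivot are <= 10, and all elements to the right are > 10.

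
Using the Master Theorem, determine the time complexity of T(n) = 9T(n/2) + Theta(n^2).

Master Theorem for T(n) = 9T(n/2) + O(n^2):

a = 9, b = 2, c = 2
log_b(a) = log_2(9) = 3.1699

Case 1: c = 2 < log_2(9) = 3.1699
T(n) = O(n^(log_2 9))

For T(n) = 9T(n/2) + O(n^2): log_2(9) = 3.1699. This is Case 1 of the Master Theorem (c < log_b(a), work dominated by leaves), giving O(n^(log_2 9)).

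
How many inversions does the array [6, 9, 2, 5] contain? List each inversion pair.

Finding inversions in [6, 9, 2, 5]:

(0, 2): arr[0]=6 > arr[2]=2
(0, 3): arr[0]=6 > arr[3]=5
(1, 2): arr[1]=9 > arr[2]=2
(1, 3): arr[1]=9 > arr[3]=5

Total inversions: 4

The array has 4 inversion(s): (0,2), (0,3), (1,2), (1,3). Each pair (i,j) satisfies i < j and arr[i] > arr[j].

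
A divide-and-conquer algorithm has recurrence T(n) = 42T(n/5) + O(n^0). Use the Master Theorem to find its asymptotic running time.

Master Theorem for T(n) = 42T(n/5) + O(n^0):

a = 42, b = 5, c = 0
log_b(a) = log_5(42) = 2.3223

Case 1: c = 0 < log_5(42) = 2.3223
T(n) = O(n^(log_5 42))

For T(n) = 42T(n/5) + O(n^0): log_5(42) = 2.3223. This is Case 1 of the Master Theorem (c < log_b(a), work dominated by leaves), giving O(n^(log_5 42)).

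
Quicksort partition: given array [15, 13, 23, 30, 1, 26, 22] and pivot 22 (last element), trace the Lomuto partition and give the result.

Lomuto partition with pivot = 22:

Initial array: [15, 13, 23, 30, 1, 26, 22]

arr[0]=15 <= 22: swap with position 0, array becomes [15, 13, 23, 30, 1, 26, 22]
arr[1]=13 <= 22: swap with position 1, array becomes [15, 13, 23, 30, 1, 26, 22]
arr[2]=23 > 22: no swap
arr[3]=30 > 22: no swap
arr[4]=1 <= 22: swap with position 2, array becomes [15, 13, 1, 30, 23, 26, 22]
arr[5]=26 > 22: no swap

Place pivot at position 3: [15, 13, 1, 22, 23, 26, 30]
Pivot position: 3

After partitioning with pivot 22, the array becomes [15, 13, 1, 22, 23, 26, 30]. The pivot is placed at index 3. All elements to the left of the pivot are <= 22, and all elements to the right are > 22.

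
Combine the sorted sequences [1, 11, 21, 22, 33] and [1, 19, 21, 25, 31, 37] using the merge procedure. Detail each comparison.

Merging process:

Compare 1 vs 1: take 1 from left. Merged: [1]
Compare 11 vs 1: take 1 from right. Merged: [1, 1]
Compare 11 vs 19: take 11 from left. Merged: [1, 1, 11]
Compare 21 vs 19: take 19 from right. Merged: [1, 1, 11, 19]
Compare 21 vs 21: take 21 from left. Merged: [1, 1, 11, 19, 21]
Compare 22 vs 21: take 21 from right. Merged: [1, 1, 11, 19, 21, 21]
Compare 22 vs 25: take 22 from left. Merged: [1, 1, 11, 19, 21, 21, 22]
Compare 33 vs 25: take 25 from right. Merged: [1, 1, 11, 19, 21, 21, 22, 25]
Compare 33 vs 31: take 31 from right. Merged: [1, 1, 11, 19, 21, 21, 22, 25, 31]
Compare 33 vs 37: take 33 from left. Merged: [1, 1, 11, 19, 21, 21, 22, 25, 31, 33]
Append remaining from right: [37]. Merged: [1, 1, 11, 19, 21, 21, 22, 25, 31, 33, 37]

Final merged array: [1, 1, 11, 19, 21, 21, 22, 25, 31, 33, 37]
Total comparisons: 10

The merged array is [1, 1, 11, 19, 21, 21, 22, 25, 31, 33, 37], requiring 10 comparisons. The merge step runs in O(n) time where n is the total number of elements.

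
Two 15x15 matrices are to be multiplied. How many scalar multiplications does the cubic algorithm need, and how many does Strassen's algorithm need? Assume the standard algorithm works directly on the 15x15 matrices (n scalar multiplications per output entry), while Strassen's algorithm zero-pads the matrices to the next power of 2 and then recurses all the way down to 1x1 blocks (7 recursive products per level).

Matrix multiplication for 15x15 matrices:

Strassen's algorithm requires power-of-2 dimensions. Pad 15x15 to 16x16 (next power of 2).

Standard algorithm: 15^3 = 3375 multiplications
Strassen's algorithm: 7^(log2(16)) = 7^4 = 2401 multiplications
Savings: 3375 - 2401 = 974 multiplications

Standard: 3375 multiplications (15^3). Strassen: 2401 multiplications (7^4, after padding to 16x16). Strassen reduces 8 recursive multiplications to 7 at each level.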